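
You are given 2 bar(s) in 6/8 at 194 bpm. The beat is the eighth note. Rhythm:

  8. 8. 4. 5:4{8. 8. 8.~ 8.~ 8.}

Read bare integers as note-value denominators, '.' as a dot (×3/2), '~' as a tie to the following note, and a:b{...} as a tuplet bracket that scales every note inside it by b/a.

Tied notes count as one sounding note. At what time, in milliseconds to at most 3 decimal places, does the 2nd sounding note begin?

1. 0.0ms @ 0 + 463.918ms (3/2)
2. 463.918ms @ 3/2 + 463.918ms (3/2)
3. 927.835ms @ 3 + 927.835ms (3)
4. 1855.67ms @ 6 + 371.134ms (6/5)
5. 2226.804ms @ 36/5 + 371.134ms (6/5)
6. 2597.938ms @ 42/5 + 1113.402ms (18/5)

note 2 onset = 3/2b = 463.918ms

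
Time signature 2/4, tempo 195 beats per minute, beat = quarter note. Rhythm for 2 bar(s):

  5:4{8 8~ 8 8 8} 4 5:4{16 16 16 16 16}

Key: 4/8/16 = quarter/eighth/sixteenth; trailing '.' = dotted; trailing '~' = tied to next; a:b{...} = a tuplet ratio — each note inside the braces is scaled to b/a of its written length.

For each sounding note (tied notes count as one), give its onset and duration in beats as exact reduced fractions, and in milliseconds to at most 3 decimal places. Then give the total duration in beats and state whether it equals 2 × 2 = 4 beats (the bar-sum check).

1) 0.0ms=0b +123.077ms=2/5b
2) 123.077ms=2/5b +246.154ms=4/5b
3) 369.231ms=6/5b +123.077ms=2/5b
4) 492.308ms=8/5b +123.077ms=2/5b
5) 615.385ms=2b +307.692ms=1b
6) 923.077ms=3b +61.538ms=1/5b
7) 984.615ms=16/5b +61.538ms=1/5b
8) 1046.154ms=17/5b +61.538ms=1/5b
9) 1107.692ms=18/5b +61.538ms=1/5b
10) 1169.231ms=19/5b +61.538ms=1/5b
Σ=4b of 4 (195bpm 2/4) — PASS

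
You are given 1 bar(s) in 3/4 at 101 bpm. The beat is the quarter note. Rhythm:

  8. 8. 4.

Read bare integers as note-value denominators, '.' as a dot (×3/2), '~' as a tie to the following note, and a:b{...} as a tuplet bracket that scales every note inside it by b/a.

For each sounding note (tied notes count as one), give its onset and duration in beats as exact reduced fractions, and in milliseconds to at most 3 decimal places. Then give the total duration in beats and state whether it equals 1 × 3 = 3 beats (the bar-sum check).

1) 0.0ms=0b +445.545ms=3/4b
2) 445.545ms=3/4b +445.545ms=3/4b
3) 891.089ms=3/2b +891.089ms=3/2b
Σ=3b of 3 (101bpm 3/4) — PASS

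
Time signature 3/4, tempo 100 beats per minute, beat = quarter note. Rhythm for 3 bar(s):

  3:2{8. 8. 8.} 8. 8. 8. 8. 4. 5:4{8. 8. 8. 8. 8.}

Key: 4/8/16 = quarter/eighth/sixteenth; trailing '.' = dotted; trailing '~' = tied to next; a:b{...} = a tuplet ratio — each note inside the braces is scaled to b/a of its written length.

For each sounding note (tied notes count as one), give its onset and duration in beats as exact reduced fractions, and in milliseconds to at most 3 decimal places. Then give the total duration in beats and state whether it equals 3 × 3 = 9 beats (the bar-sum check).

1) 0.0ms=0b +300.0ms=1/2b
2) 300.0ms=1/2b +300.0ms=1/2b
3) 600.0ms=1b +300.0ms=1/2b
4) 900.0ms=3/2b +450.0ms=3/4b
5) 1350.0ms=9/4b +450.0ms=3/4b
6) 1800.0ms=3b +450.0ms=3/4b
7) 2250.0ms=15/4b +450.0ms=3/4b
8) 2700.0ms=9/2b +900.0ms=3/2b
9) 3600.0ms=6b +360.0ms=3/5b
10) 3960.0ms=33/5b +360.0ms=3/5b
11) 4320.0ms=36/5b +360.0ms=3/5b
12) 4680.0ms=39/5b +360.0ms=3/5b
13) 5040.0ms=42/5b +360.0ms=3/5b
Σ=9b of 9 (100bpm 3/4) — PASS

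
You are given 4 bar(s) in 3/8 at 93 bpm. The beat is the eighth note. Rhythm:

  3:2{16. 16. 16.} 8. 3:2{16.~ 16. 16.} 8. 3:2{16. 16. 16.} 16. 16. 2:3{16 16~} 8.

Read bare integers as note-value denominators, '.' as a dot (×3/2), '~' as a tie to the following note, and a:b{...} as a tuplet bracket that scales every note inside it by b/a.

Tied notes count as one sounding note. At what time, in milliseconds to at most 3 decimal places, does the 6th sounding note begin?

1. 0.0ms @ 0 + 322.581ms (1/2)
2. 322.581ms @ 1/2 + 322.581ms (1/2)
3. 645.161ms @ 1 + 322.581ms (1/2)
4. 967.742ms @ 3/2 + 967.742ms (3/2)
5. 1935.484ms @ 3 + 645.161ms (1)
6. 2580.645ms @ 4 + 322.581ms (1/2)
7. 2903.226ms @ 9/2 + 967.742ms (3/2)
8. 3870.968ms @ 6 + 322.581ms (1/2)
9. 4193.548ms @ 13/2 + 322.581ms (1/2)
10. 4516.129ms @ 7 + 322.581ms (1/2)
11. 4838.71ms @ 15/2 + 483.871ms (3/4)
12. 5322.581ms @ 33/4 + 483.871ms (3/4)
13. 5806.452ms @ 9 + 483.871ms (3/4)
14. 6290.323ms @ 39/4 + 1451.613ms (9/4)

note 6 onset = 4b = 2580.645ms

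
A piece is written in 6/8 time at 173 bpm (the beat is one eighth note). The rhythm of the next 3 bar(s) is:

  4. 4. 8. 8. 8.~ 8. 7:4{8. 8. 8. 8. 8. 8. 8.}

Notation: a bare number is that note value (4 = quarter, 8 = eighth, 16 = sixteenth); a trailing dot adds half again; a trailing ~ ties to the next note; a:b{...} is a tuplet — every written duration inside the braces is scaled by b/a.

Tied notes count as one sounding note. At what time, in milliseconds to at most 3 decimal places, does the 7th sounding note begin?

1. 0.0ms @ 0 + 1040.462ms (3)
2. 1040.462ms @ 3 + 1040.462ms (3)
3. 2080.925ms @ 6 + 520.231ms (3/2)
4. 2601.156ms @ 15/2 + 520.231ms (3/2)
5. 3121.387ms @ 9 + 1040.462ms (3)
6. 4161.85ms @ 12 + 297.275ms (6/7)
7. 4459.125ms @ 90/7 + 297.275ms (6/7)
8. 4756.4ms @ 96/7 + 297.275ms (6/7)
9. 5053.675ms @ 102/7 + 297.275ms (6/7)
10. 5350.95ms @ 108/7 + 297.275ms (6/7)
11. 5648.225ms @ 114/7 + 297.275ms (6/7)
12. 5945.5ms @ 120/7 + 297.275ms (6/7)

note 7 onset = 90/7b = 4459.125ms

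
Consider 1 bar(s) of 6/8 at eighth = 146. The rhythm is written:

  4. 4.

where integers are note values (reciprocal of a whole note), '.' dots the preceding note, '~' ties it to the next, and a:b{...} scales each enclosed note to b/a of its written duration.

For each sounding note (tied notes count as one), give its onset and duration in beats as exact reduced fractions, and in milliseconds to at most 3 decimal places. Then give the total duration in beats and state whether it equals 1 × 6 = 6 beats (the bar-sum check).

1) 0.0ms=0b +1232.877ms=3b
2) 1232.877ms=3b +1232.877ms=3b
Σ=6b of 6 (146bpm 6/8) — PASS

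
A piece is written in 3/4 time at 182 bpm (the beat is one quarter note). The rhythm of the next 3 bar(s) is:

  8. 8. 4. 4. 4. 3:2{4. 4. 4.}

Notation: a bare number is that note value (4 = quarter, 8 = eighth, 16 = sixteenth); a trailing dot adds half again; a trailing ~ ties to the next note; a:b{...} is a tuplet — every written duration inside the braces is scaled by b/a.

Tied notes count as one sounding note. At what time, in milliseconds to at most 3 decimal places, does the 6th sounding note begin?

note 6 onset = 6b = 1978.022ms

1. 0.0ms @ 0 + 247.253ms (3/4)
2. 247.253ms @ 3/4 + 247.253ms (3/4)
3. 494.505ms @ 3/2 + 494.505ms (3/2)
4. 989.011ms @ 3 + 494.505ms (3/2)
5. 1483.516ms @ 9/2 + 494.505ms (3/2)
6. 1978.022ms @ 6 + 329.67ms (1)
7. 2307.692ms @ 7 + 329.67ms (1)
8. 2637.363ms @ 8 + 329.67ms (1)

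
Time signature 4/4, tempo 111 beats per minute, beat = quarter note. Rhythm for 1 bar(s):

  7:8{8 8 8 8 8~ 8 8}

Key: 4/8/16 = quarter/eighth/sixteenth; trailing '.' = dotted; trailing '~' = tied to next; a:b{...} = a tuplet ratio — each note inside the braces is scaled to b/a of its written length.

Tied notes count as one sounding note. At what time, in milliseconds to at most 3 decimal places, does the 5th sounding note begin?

1. 0.0ms @ 0 + 308.88ms (4/7)
2. 308.88ms @ 4/7 + 308.88ms (4/7)
3. 617.761ms @ 8/7 + 308.88ms (4/7)
4. 926.641ms @ 12/7 + 308.88ms (4/7)
5. 1235.521ms @ 16/7 + 617.761ms (8/7)
6. 1853.282ms @ 24/7 + 308.88ms (4/7)

note 5 onset = 16/7b = 1235.521ms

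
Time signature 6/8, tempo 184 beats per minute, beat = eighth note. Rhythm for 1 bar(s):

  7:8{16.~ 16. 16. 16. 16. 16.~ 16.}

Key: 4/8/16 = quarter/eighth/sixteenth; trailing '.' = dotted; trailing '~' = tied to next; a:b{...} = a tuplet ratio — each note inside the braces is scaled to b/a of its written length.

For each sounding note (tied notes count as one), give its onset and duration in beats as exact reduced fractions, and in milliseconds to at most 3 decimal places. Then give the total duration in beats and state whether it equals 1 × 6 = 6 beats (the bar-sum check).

1) 0.0ms=0b +559.006ms=12/7b
2) 559.006ms=12/7b +279.503ms=6/7b
3) 838.509ms=18/7b +279.503ms=6/7b
4) 1118.012ms=24/7b +279.503ms=6/7b
5) 1397.516ms=30/7b +559.006ms=12/7b
Σ=6b of 6 (184bpm 6/8) — PASS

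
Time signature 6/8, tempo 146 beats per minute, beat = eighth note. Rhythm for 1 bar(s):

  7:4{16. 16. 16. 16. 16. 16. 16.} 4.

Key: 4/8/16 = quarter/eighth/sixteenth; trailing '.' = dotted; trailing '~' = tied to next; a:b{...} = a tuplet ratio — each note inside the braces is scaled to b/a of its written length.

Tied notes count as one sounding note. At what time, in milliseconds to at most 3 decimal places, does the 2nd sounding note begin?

1. 0.0ms @ 0 + 176.125ms (3/7)
2. 176.125ms @ 3/7 + 176.125ms (3/7)
3. 352.25ms @ 6/7 + 176.125ms (3/7)
4. 528.376ms @ 9/7 + 176.125ms (3/7)
5. 704.501ms @ 12/7 + 176.125ms (3/7)
6. 880.626ms @ 15/7 + 176.125ms (3/7)
7. 1056.751ms @ 18/7 + 176.125ms (3/7)
8. 1232.877ms @ 3 + 1232.877ms (3)

note 2 onset = 3/7b = 176.125ms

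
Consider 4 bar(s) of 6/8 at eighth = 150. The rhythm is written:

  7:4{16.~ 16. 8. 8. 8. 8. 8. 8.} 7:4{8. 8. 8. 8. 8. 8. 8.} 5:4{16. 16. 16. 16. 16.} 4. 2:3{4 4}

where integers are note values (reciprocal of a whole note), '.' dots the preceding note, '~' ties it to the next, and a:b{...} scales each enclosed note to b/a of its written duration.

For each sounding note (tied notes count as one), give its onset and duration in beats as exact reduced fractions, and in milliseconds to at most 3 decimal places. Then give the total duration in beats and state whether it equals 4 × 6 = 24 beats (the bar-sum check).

1) 0.0ms=0b +342.857ms=6/7b
2) 342.857ms=6/7b +342.857ms=6/7b
3) 685.714ms=12/7b +342.857ms=6/7b
4) 1028.571ms=18/7b +342.857ms=6/7b
5) 1371.429ms=24/7b +342.857ms=6/7b
6) 1714.286ms=30/7b +342.857ms=6/7b
7) 2057.143ms=36/7b +342.857ms=6/7b
8) 2400.0ms=6b +342.857ms=6/7b
9) 2742.857ms=48/7b +342.857ms=6/7b
10) 3085.714ms=54/7b +342.857ms=6/7b
11) 3428.571ms=60/7b +342.857ms=6/7b
12) 3771.429ms=66/7b +342.857ms=6/7b
13) 4114.286ms=72/7b +342.857ms=6/7b
14) 4457.143ms=78/7b +342.857ms=6/7b
15) 4800.0ms=12b +240.0ms=3/5b
16) 5040.0ms=63/5b +240.0ms=3/5b
17) 5280.0ms=66/5b +240.0ms=3/5b
18) 5520.0ms=69/5b +240.0ms=3/5b
19) 5760.0ms=72/5b +240.0ms=3/5b
20) 6000.0ms=15b +1200.0ms=3b
21) 7200.0ms=18b +1200.0ms=3b
22) 8400.0ms=21b +1200.0ms=3b
Σ=24b of 24 (150bpm 6/8) — PASS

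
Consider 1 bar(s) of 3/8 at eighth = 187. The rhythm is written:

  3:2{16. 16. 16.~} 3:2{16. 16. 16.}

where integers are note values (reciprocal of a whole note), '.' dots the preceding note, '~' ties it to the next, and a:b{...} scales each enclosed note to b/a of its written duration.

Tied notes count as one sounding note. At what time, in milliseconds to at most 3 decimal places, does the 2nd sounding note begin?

note 2 onset = 1/2b = 160.428ms

1. 0.0ms @ 0 + 160.428ms (1/2)
2. 160.428ms @ 1/2 + 160.428ms (1/2)
3. 320.856ms @ 1 + 320.856ms (1)
4. 641.711ms @ 2 + 160.428ms (1/2)
5. 802.139ms @ 5/2 + 160.428ms (1/2)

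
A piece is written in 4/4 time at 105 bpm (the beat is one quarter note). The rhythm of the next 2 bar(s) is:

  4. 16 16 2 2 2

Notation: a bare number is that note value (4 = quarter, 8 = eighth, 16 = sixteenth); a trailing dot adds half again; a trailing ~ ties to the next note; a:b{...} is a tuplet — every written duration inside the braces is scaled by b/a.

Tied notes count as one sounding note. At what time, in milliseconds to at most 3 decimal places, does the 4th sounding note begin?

1. 0.0ms @ 0 + 857.143ms (3/2)
2. 857.143ms @ 3/2 + 142.857ms (1/4)
3. 1000.0ms @ 7/4 + 142.857ms (1/4)
4. 1142.857ms @ 2 + 1142.857ms (2)
5. 2285.714ms @ 4 + 1142.857ms (2)
6. 3428.571ms @ 6 + 1142.857ms (2)

note 4 onset = 2b = 1142.857ms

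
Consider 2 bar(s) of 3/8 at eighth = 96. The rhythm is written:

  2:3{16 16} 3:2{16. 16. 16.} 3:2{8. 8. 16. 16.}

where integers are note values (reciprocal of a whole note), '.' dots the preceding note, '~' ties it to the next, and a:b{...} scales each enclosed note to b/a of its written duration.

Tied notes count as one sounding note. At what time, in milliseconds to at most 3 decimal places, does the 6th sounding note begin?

1. 0.0ms @ 0 + 468.75ms (3/4)
2. 468.75ms @ 3/4 + 468.75ms (3/4)
3. 937.5ms @ 3/2 + 312.5ms (1/2)
4. 1250.0ms @ 2 + 312.5ms (1/2)
5. 1562.5ms @ 5/2 + 312.5ms (1/2)
6. 1875.0ms @ 3 + 625.0ms (1)
7. 2500.0ms @ 4 + 625.0ms (1)
8. 3125.0ms @ 5 + 312.5ms (1/2)
9. 3437.5ms @ 11/2 + 312.5ms (1/2)

note 6 onset = 3b = 1875.0ms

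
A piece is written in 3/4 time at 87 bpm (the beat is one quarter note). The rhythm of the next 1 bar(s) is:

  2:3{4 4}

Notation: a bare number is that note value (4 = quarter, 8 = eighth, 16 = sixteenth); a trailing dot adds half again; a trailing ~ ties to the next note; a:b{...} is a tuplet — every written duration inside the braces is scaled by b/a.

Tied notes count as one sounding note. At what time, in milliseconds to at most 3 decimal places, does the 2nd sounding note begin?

note 2 onset = 3/2b = 1034.483ms

1. 0.0ms @ 0 + 1034.483ms (3/2)
2. 1034.483ms @ 3/2 + 1034.483ms (3/2)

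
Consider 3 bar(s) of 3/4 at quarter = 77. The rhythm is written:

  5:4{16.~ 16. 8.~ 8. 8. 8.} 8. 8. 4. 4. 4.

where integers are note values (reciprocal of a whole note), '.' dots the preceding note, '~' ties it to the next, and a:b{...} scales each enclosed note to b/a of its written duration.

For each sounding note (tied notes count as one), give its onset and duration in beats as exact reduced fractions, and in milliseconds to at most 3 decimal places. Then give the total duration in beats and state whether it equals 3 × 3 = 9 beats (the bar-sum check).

1) 0.0ms=0b +467.532ms=3/5b
2) 467.532ms=3/5b +935.065ms=6/5b
3) 1402.597ms=9/5b +467.532ms=3/5b
4) 1870.13ms=12/5b +467.532ms=3/5b
5) 2337.662ms=3b +584.416ms=3/4b
6) 2922.078ms=15/4b +584.416ms=3/4b
7) 3506.494ms=9/2b +1168.831ms=3/2b
8) 4675.325ms=6b +1168.831ms=3/2b
9) 5844.156ms=15/2b +1168.831ms=3/2b
Σ=9b of 9 (77bpm 3/4) — PASS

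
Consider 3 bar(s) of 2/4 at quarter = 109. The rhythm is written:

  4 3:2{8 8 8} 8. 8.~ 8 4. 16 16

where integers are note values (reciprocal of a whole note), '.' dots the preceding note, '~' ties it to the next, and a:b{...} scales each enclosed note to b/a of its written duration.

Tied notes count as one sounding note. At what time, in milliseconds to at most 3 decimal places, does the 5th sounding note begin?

1. 0.0ms @ 0 + 550.459ms (1)
2. 550.459ms @ 1 + 183.486ms (1/3)
3. 733.945ms @ 4/3 + 183.486ms (1/3)
4. 917.431ms @ 5/3 + 183.486ms (1/3)
5. 1100.917ms @ 2 + 412.844ms (3/4)
6. 1513.761ms @ 11/4 + 688.073ms (5/4)
7. 2201.835ms @ 4 + 825.688ms (3/2)
8. 3027.523ms @ 11/2 + 137.615ms (1/4)
9. 3165.138ms @ 23/4 + 137.615ms (1/4)

note 5 onset = 2b = 1100.917ms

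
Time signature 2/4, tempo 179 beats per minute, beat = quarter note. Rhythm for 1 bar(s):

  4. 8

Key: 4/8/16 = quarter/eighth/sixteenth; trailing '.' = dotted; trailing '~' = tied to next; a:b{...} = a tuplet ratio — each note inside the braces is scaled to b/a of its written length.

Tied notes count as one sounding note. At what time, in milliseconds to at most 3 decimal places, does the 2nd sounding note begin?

1. 0.0ms @ 0 + 502.793ms (3/2)
2. 502.793ms @ 3/2 + 167.598ms (1/2)

note 2 onset = 3/2b = 502.793ms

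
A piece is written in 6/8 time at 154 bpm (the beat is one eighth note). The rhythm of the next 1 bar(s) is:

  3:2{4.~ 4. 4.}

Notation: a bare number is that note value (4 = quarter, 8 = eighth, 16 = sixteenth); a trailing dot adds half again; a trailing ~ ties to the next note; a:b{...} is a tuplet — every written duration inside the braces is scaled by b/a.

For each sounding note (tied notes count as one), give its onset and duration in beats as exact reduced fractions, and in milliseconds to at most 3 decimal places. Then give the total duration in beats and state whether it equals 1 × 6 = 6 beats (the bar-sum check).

1) 0.0ms=0b +1558.442ms=4b
2) 1558.442ms=4b +779.221ms=2b
Σ=6b of 6 (154bpm 6/8) — PASS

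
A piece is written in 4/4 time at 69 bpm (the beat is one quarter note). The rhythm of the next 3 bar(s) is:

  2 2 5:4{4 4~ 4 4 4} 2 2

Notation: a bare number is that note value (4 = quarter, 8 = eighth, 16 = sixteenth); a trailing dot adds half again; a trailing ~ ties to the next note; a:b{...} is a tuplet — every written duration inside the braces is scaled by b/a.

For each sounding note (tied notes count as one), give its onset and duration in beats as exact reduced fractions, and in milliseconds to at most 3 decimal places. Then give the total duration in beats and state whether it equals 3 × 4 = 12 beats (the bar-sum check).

1) 0.0ms=0b +1739.13ms=2b
2) 1739.13ms=2b +1739.13ms=2b
3) 3478.261ms=4b +695.652ms=4/5b
4) 4173.913ms=24/5b +1391.304ms=8/5b
5) 5565.217ms=32/5b +695.652ms=4/5b
6) 6260.87ms=36/5b +695.652ms=4/5b
7) 6956.522ms=8b +1739.13ms=2b
8) 8695.652ms=10b +1739.13ms=2b
Σ=12b of 12 (69bpm 4/4) — PASS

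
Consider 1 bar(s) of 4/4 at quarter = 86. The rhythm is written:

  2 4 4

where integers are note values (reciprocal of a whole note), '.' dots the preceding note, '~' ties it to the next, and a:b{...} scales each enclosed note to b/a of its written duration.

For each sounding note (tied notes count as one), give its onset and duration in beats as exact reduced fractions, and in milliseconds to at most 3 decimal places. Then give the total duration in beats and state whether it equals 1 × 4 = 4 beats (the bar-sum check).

1) 0.0ms=0b +1395.349ms=2b
2) 1395.349ms=2b +697.674ms=1b
3) 2093.023ms=3b +697.674ms=1b
Σ=4b of 4 (86bpm 4/4) — PASS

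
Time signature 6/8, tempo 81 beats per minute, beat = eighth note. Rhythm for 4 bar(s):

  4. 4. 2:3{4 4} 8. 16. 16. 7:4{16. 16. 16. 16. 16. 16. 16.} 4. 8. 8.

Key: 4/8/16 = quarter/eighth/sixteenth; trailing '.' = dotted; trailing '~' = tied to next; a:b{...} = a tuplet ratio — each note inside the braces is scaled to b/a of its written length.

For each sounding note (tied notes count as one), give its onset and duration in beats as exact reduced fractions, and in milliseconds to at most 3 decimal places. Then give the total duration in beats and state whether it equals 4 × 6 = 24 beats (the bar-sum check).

1) 0.0ms=0b +2222.222ms=3b
2) 2222.222ms=3b +2222.222ms=3b
3) 4444.444ms=6b +2222.222ms=3b
4) 6666.667ms=9b +2222.222ms=3b
5) 8888.889ms=12b +1111.111ms=3/2b
6) 10000.0ms=27/2b +555.556ms=3/4b
7) 10555.556ms=57/4b +555.556ms=3/4b
8) 11111.111ms=15b +317.46ms=3/7b
9) 11428.571ms=108/7b +317.46ms=3/7b
10) 11746.032ms=111/7b +317.46ms=3/7b
11) 12063.492ms=114/7b +317.46ms=3/7b
12) 12380.952ms=117/7b +317.46ms=3/7b
13) 12698.413ms=120/7b +317.46ms=3/7b
14) 13015.873ms=123/7b +317.46ms=3/7b
15) 13333.333ms=18b +2222.222ms=3b
16) 15555.556ms=21b +1111.111ms=3/2b
17) 16666.667ms=45/2b +1111.111ms=3/2b
Σ=24b of 24 (81bpm 6/8) — PASS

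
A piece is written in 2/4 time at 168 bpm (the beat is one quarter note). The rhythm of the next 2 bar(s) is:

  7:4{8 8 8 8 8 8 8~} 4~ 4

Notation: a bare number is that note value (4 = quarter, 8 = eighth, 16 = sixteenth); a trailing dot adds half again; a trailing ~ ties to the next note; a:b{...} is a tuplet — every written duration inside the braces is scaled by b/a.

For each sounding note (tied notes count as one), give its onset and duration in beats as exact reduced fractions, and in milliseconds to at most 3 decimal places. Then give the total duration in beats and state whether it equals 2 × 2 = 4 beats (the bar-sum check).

1) 0.0ms=0b +102.041ms=2/7b
2) 102.041ms=2/7b +102.041ms=2/7b
3) 204.082ms=4/7b +102.041ms=2/7b
4) 306.122ms=6/7b +102.041ms=2/7b
5) 408.163ms=8/7b +102.041ms=2/7b
6) 510.204ms=10/7b +102.041ms=2/7b
7) 612.245ms=12/7b +816.327ms=16/7b
Σ=4b of 4 (168bpm 2/4) — PASS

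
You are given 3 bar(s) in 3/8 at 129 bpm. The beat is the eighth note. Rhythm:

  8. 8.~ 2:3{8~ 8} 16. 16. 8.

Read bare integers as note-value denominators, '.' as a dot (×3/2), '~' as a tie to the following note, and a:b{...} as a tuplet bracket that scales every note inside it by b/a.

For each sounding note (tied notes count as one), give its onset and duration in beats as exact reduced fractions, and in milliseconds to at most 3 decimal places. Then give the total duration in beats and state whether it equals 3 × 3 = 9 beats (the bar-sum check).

1) 0.0ms=0b +697.674ms=3/2b
2) 697.674ms=3/2b +2093.023ms=9/2b
3) 2790.698ms=6b +348.837ms=3/4b
4) 3139.535ms=27/4b +348.837ms=3/4b
5) 3488.372ms=15/2b +697.674ms=3/2b
Σ=9b of 9 (129bpm 3/8) — PASS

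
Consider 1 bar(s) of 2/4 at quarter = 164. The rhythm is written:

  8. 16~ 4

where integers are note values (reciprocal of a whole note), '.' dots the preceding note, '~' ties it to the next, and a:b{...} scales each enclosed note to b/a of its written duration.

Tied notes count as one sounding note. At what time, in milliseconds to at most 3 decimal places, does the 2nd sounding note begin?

note 2 onset = 3/4b = 274.39ms

1. 0.0ms @ 0 + 274.39ms (3/4)
2. 274.39ms @ 3/4 + 457.317ms (5/4)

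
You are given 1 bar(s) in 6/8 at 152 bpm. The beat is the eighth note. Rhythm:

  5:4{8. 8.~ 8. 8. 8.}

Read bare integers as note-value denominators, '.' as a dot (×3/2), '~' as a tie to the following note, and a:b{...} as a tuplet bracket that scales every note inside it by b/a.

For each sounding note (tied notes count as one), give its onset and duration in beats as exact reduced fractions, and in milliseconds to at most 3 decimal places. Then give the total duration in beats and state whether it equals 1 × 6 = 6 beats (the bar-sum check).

1) 0.0ms=0b +473.684ms=6/5b
2) 473.684ms=6/5b +947.368ms=12/5b
3) 1421.053ms=18/5b +473.684ms=6/5b
4) 1894.737ms=24/5b +473.684ms=6/5b
Σ=6b of 6 (152bpm 6/8) — PASS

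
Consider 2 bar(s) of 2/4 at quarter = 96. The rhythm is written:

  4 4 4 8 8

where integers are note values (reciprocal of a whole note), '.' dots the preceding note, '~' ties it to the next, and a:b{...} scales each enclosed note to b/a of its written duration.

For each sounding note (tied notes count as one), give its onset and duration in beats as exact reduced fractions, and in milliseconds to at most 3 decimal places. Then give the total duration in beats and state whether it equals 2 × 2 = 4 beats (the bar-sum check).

1) 0.0ms=0b +625.0ms=1b
2) 625.0ms=1b +625.0ms=1b
3) 1250.0ms=2b +625.0ms=1b
4) 1875.0ms=3b +312.5ms=1/2b
5) 2187.5ms=7/2b +312.5ms=1/2b
Σ=4b of 4 (96bpm 2/4) — PASS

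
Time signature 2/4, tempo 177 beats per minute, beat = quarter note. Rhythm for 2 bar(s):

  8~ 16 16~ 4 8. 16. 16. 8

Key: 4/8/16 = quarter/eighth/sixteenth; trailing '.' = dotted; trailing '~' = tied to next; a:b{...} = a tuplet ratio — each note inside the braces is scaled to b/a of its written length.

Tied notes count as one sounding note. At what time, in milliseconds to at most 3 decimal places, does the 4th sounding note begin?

1. 0.0ms @ 0 + 254.237ms (3/4)
2. 254.237ms @ 3/4 + 423.729ms (5/4)
3. 677.966ms @ 2 + 254.237ms (3/4)
4. 932.203ms @ 11/4 + 127.119ms (3/8)
5. 1059.322ms @ 25/8 + 127.119ms (3/8)
6. 1186.441ms @ 7/2 + 169.492ms (1/2)

note 4 onset = 11/4b = 932.203ms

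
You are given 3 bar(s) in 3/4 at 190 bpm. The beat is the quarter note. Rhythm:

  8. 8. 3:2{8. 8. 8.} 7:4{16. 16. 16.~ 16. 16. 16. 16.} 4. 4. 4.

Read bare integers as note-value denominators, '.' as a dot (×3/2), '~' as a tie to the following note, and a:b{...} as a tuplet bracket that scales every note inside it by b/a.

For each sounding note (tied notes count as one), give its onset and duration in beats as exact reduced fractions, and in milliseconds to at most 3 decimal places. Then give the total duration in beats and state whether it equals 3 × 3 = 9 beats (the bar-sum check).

1) 0.0ms=0b +236.842ms=3/4b
2) 236.842ms=3/4b +236.842ms=3/4b
3) 473.684ms=3/2b +157.895ms=1/2b
4) 631.579ms=2b +157.895ms=1/2b
5) 789.474ms=5/2b +157.895ms=1/2b
6) 947.368ms=3b +67.669ms=3/14b
7) 1015.038ms=45/14b +67.669ms=3/14b
8) 1082.707ms=24/7b +135.338ms=3/7b
9) 1218.045ms=27/7b +67.669ms=3/14b
10) 1285.714ms=57/14b +67.669ms=3/14b
11) 1353.383ms=30/7b +67.669ms=3/14b
12) 1421.053ms=9/2b +473.684ms=3/2b
13) 1894.737ms=6b +473.684ms=3/2b
14) 2368.421ms=15/2b +473.684ms=3/2b
Σ=9b of 9 (190bpm 3/4) — PASS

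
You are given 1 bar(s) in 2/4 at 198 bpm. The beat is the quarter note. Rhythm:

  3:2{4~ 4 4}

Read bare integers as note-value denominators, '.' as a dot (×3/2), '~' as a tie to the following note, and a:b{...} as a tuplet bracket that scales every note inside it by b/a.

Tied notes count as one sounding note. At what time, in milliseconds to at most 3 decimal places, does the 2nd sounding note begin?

1. 0.0ms @ 0 + 404.04ms (4/3)
2. 404.04ms @ 4/3 + 202.02ms (2/3)

note 2 onset = 4/3b = 404.04ms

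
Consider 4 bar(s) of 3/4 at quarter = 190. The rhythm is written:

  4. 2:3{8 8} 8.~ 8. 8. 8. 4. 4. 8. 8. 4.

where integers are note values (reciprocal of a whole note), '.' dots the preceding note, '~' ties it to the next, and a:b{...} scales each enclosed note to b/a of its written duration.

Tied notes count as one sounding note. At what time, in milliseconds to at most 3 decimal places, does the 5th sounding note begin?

1. 0.0ms @ 0 + 473.684ms (3/2)
2. 473.684ms @ 3/2 + 236.842ms (3/4)
3. 710.526ms @ 9/4 + 236.842ms (3/4)
4. 947.368ms @ 3 + 473.684ms (3/2)
5. 1421.053ms @ 9/2 + 236.842ms (3/4)
6. 1657.895ms @ 21/4 + 236.842ms (3/4)
7. 1894.737ms @ 6 + 473.684ms (3/2)
8. 2368.421ms @ 15/2 + 473.684ms (3/2)
9. 2842.105ms @ 9 + 236.842ms (3/4)
10. 3078.947ms @ 39/4 + 236.842ms (3/4)
11. 3315.789ms @ 21/2 + 473.684ms (3/2)

note 5 onset = 9/2b = 1421.053ms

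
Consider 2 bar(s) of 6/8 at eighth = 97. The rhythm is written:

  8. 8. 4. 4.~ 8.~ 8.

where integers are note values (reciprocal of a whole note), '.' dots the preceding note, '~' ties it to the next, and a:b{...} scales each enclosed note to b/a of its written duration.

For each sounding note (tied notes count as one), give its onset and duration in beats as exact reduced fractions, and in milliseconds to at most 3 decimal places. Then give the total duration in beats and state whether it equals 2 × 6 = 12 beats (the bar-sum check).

1) 0.0ms=0b +927.835ms=3/2b
2) 927.835ms=3/2b +927.835ms=3/2b
3) 1855.67ms=3b +1855.67ms=3b
4) 3711.34ms=6b +3711.34ms=6b
Σ=12b of 12 (97bpm 6/8) — PASS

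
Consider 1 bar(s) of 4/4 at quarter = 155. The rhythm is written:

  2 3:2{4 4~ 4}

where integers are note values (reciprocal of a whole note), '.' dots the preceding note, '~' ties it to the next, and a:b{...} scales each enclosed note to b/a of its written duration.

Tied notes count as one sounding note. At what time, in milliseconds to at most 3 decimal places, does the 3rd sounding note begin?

note 3 onset = 8/3b = 1032.258ms

1. 0.0ms @ 0 + 774.194ms (2)
2. 774.194ms @ 2 + 258.065ms (2/3)
3. 1032.258ms @ 8/3 + 516.129ms (4/3)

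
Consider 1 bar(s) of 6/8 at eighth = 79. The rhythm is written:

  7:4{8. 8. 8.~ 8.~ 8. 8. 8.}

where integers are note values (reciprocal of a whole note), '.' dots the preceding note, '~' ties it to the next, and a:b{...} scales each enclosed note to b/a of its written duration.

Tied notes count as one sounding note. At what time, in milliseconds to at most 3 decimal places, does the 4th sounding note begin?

1. 0.0ms @ 0 + 650.995ms (6/7)
2. 650.995ms @ 6/7 + 650.995ms (6/7)
3. 1301.989ms @ 12/7 + 1952.984ms (18/7)
4. 3254.973ms @ 30/7 + 650.995ms (6/7)
5. 3905.967ms @ 36/7 + 650.995ms (6/7)

note 4 onset = 30/7b = 3254.973ms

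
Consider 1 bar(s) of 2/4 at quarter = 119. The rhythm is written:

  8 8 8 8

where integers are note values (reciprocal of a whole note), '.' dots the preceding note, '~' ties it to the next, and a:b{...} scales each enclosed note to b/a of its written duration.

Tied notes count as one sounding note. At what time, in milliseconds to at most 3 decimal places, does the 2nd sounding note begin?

note 2 onset = 1/2b = 252.101ms

1. 0.0ms @ 0 + 252.101ms (1/2)
2. 252.101ms @ 1/2 + 252.101ms (1/2)
3. 504.202ms @ 1 + 252.101ms (1/2)
4. 756.303ms @ 3/2 + 252.101ms (1/2)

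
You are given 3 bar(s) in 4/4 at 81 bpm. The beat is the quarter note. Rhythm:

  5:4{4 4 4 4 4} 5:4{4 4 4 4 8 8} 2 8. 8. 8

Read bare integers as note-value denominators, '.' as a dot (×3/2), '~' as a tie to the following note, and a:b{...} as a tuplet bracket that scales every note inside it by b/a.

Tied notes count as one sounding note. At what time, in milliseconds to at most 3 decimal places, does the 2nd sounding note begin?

1. 0.0ms @ 0 + 592.593ms (4/5)
2. 592.593ms @ 4/5 + 592.593ms (4/5)
3. 1185.185ms @ 8/5 + 592.593ms (4/5)
4. 1777.778ms @ 12/5 + 592.593ms (4/5)
5. 2370.37ms @ 16/5 + 592.593ms (4/5)
6. 2962.963ms @ 4 + 592.593ms (4/5)
7. 3555.556ms @ 24/5 + 592.593ms (4/5)
8. 4148.148ms @ 28/5 + 592.593ms (4/5)
9. 4740.741ms @ 32/5 + 592.593ms (4/5)
10. 5333.333ms @ 36/5 + 296.296ms (2/5)
11. 5629.63ms @ 38/5 + 296.296ms (2/5)
12. 5925.926ms @ 8 + 1481.481ms (2)
13. 7407.407ms @ 10 + 555.556ms (3/4)
14. 7962.963ms @ 43/4 + 555.556ms (3/4)
15. 8518.519ms @ 23/2 + 370.37ms (1/2)

note 2 onset = 4/5b = 592.593ms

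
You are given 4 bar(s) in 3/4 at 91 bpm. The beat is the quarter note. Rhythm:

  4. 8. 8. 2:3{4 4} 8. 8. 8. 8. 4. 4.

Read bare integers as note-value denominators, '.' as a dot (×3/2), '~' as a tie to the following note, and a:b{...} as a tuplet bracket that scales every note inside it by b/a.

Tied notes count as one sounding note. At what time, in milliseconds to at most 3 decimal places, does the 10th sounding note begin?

1. 0.0ms @ 0 + 989.011ms (3/2)
2. 989.011ms @ 3/2 + 494.505ms (3/4)
3. 1483.516ms @ 9/4 + 494.505ms (3/4)
4. 1978.022ms @ 3 + 989.011ms (3/2)
5. 2967.033ms @ 9/2 + 989.011ms (3/2)
6. 3956.044ms @ 6 + 494.505ms (3/4)
7. 4450.549ms @ 27/4 + 494.505ms (3/4)
8. 4945.055ms @ 15/2 + 494.505ms (3/4)
9. 5439.56ms @ 33/4 + 494.505ms (3/4)
10. 5934.066ms @ 9 + 989.011ms (3/2)
11. 6923.077ms @ 21/2 + 989.011ms (3/2)

note 10 onset = 9b = 5934.066ms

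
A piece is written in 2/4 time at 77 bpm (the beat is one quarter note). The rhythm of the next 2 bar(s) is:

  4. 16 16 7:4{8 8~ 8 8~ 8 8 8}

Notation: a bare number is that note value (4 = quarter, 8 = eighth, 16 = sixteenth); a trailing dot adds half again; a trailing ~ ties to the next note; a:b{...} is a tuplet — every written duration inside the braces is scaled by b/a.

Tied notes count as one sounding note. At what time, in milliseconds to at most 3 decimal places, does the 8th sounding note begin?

1. 0.0ms @ 0 + 1168.831ms (3/2)
2. 1168.831ms @ 3/2 + 194.805ms (1/4)
3. 1363.636ms @ 7/4 + 194.805ms (1/4)
4. 1558.442ms @ 2 + 222.635ms (2/7)
5. 1781.076ms @ 16/7 + 445.269ms (4/7)
6. 2226.345ms @ 20/7 + 445.269ms (4/7)
7. 2671.614ms @ 24/7 + 222.635ms (2/7)
8. 2894.249ms @ 26/7 + 222.635ms (2/7)

note 8 onset = 26/7b = 2894.249ms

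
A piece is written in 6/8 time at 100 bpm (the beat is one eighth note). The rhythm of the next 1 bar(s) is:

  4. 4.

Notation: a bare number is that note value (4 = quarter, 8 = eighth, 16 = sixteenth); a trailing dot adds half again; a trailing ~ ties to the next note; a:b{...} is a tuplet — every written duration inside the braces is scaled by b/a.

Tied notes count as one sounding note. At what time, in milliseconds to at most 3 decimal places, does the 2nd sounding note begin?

1. 0.0ms @ 0 + 1800.0ms (3)
2. 1800.0ms @ 3 + 1800.0ms (3)

note 2 onset = 3b = 1800.0ms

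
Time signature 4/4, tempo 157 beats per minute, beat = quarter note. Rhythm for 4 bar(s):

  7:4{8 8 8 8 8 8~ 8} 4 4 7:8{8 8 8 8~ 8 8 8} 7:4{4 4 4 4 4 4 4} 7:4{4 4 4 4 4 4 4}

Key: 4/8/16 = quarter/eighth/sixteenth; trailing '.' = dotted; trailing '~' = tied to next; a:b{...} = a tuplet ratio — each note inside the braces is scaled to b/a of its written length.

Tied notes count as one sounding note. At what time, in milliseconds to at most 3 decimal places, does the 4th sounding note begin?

note 4 onset = 6/7b = 327.571ms

1. 0.0ms @ 0 + 109.19ms (2/7)
2. 109.19ms @ 2/7 + 109.19ms (2/7)
3. 218.38ms @ 4/7 + 109.19ms (2/7)
4. 327.571ms @ 6/7 + 109.19ms (2/7)
5. 436.761ms @ 8/7 + 109.19ms (2/7)
6. 545.951ms @ 10/7 + 218.38ms (4/7)
7. 764.331ms @ 2 + 382.166ms (1)
8. 1146.497ms @ 3 + 382.166ms (1)
9. 1528.662ms @ 4 + 218.38ms (4/7)
10. 1747.043ms @ 32/7 + 218.38ms (4/7)
11. 1965.423ms @ 36/7 + 218.38ms (4/7)
12. 2183.803ms @ 40/7 + 436.761ms (8/7)
13. 2620.564ms @ 48/7 + 218.38ms (4/7)
14. 2838.944ms @ 52/7 + 218.38ms (4/7)
15. 3057.325ms @ 8 + 218.38ms (4/7)
16. 3275.705ms @ 60/7 + 218.38ms (4/7)
17. 3494.086ms @ 64/7 + 218.38ms (4/7)
18. 3712.466ms @ 68/7 + 218.38ms (4/7)
19. 3930.846ms @ 72/7 + 218.38ms (4/7)
20. 4149.227ms @ 76/7 + 218.38ms (4/7)
21. 4367.607ms @ 80/7 + 218.38ms (4/7)
22. 4585.987ms @ 12 + 218.38ms (4/7)
23. 4804.368ms @ 88/7 + 218.38ms (4/7)
24. 5022.748ms @ 92/7 + 218.38ms (4/7)
25. 5241.128ms @ 96/7 + 218.38ms (4/7)
26. 5459.509ms @ 100/7 + 218.38ms (4/7)
27. 5677.889ms @ 104/7 + 218.38ms (4/7)
28. 5896.269ms @ 108/7 + 218.38ms (4/7)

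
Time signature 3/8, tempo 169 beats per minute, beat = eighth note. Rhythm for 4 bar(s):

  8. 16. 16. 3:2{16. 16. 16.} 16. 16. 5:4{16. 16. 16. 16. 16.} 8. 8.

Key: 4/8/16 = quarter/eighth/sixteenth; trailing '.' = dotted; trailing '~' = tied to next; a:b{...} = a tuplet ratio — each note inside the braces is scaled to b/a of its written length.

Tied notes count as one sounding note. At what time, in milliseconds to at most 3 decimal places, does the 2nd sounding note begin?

note 2 onset = 3/2b = 532.544ms

1. 0.0ms @ 0 + 532.544ms (3/2)
2. 532.544ms @ 3/2 + 266.272ms (3/4)
3. 798.817ms @ 9/4 + 266.272ms (3/4)
4. 1065.089ms @ 3 + 177.515ms (1/2)
5. 1242.604ms @ 7/2 + 177.515ms (1/2)
6. 1420.118ms @ 4 + 177.515ms (1/2)
7. 1597.633ms @ 9/2 + 266.272ms (3/4)
8. 1863.905ms @ 21/4 + 266.272ms (3/4)
9. 2130.178ms @ 6 + 213.018ms (3/5)
10. 2343.195ms @ 33/5 + 213.018ms (3/5)
11. 2556.213ms @ 36/5 + 213.018ms (3/5)
12. 2769.231ms @ 39/5 + 213.018ms (3/5)
13. 2982.249ms @ 42/5 + 213.018ms (3/5)
14. 3195.266ms @ 9 + 532.544ms (3/2)
15. 3727.811ms @ 21/2 + 532.544ms (3/2)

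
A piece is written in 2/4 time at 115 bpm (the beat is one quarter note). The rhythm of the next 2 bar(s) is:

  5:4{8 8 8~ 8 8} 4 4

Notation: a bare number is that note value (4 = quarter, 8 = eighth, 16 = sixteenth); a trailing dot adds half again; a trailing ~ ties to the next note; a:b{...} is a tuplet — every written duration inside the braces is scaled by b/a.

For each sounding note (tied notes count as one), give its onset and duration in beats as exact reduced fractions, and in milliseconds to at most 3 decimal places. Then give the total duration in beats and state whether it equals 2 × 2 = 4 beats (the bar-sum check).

1) 0.0ms=0b +208.696ms=2/5b
2) 208.696ms=2/5b +208.696ms=2/5b
3) 417.391ms=4/5b +417.391ms=4/5b
4) 834.783ms=8/5b +208.696ms=2/5b
5) 1043.478ms=2b +521.739ms=1b
6) 1565.217ms=3b +521.739ms=1b
Σ=4b of 4 (115bpm 2/4) — PASS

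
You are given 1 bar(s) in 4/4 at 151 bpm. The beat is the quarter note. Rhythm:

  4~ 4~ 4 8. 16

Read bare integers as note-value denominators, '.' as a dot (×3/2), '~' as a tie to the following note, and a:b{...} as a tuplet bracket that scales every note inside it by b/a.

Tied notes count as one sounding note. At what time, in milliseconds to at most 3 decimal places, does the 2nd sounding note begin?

1. 0.0ms @ 0 + 1192.053ms (3)
2. 1192.053ms @ 3 + 298.013ms (3/4)
3. 1490.066ms @ 15/4 + 99.338ms (1/4)

note 2 onset = 3b = 1192.053ms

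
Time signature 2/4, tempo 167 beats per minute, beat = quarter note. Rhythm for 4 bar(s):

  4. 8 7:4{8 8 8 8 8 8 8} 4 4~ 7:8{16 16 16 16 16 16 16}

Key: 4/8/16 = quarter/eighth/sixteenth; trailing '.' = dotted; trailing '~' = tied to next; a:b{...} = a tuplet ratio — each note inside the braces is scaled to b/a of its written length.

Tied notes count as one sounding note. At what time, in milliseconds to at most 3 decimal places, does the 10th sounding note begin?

note 10 onset = 4b = 1437.126ms

1. 0.0ms @ 0 + 538.922ms (3/2)
2. 538.922ms @ 3/2 + 179.641ms (1/2)
3. 718.563ms @ 2 + 102.652ms (2/7)
4. 821.215ms @ 16/7 + 102.652ms (2/7)
5. 923.867ms @ 18/7 + 102.652ms (2/7)
6. 1026.518ms @ 20/7 + 102.652ms (2/7)
7. 1129.17ms @ 22/7 + 102.652ms (2/7)
8. 1231.822ms @ 24/7 + 102.652ms (2/7)
9. 1334.474ms @ 26/7 + 102.652ms (2/7)
10. 1437.126ms @ 4 + 359.281ms (1)
11. 1796.407ms @ 5 + 461.933ms (9/7)
12. 2258.34ms @ 44/7 + 102.652ms (2/7)
13. 2360.992ms @ 46/7 + 102.652ms (2/7)
14. 2463.644ms @ 48/7 + 102.652ms (2/7)
15. 2566.296ms @ 50/7 + 102.652ms (2/7)
16. 2668.948ms @ 52/7 + 102.652ms (2/7)
17. 2771.6ms @ 54/7 + 102.652ms (2/7)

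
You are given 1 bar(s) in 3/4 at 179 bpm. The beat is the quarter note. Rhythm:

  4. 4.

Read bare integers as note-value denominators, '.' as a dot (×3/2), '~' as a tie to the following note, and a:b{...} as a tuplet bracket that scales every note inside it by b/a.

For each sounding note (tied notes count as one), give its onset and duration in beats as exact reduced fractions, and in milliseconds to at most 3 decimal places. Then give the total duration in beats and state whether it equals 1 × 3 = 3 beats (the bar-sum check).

1) 0.0ms=0b +502.793ms=3/2b
2) 502.793ms=3/2b +502.793ms=3/2b
Σ=3b of 3 (179bpm 3/4) — PASS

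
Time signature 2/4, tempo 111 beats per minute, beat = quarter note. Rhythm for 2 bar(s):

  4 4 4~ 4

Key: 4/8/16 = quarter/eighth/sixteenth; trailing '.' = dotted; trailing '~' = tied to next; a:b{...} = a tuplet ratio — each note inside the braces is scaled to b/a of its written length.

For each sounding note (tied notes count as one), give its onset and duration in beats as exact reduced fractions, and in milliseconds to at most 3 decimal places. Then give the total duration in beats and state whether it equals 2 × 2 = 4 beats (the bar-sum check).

1) 0.0ms=0b +540.541ms=1b
2) 540.541ms=1b +540.541ms=1b
3) 1081.081ms=2b +1081.081ms=2b
Σ=4b of 4 (111bpm 2/4) — PASS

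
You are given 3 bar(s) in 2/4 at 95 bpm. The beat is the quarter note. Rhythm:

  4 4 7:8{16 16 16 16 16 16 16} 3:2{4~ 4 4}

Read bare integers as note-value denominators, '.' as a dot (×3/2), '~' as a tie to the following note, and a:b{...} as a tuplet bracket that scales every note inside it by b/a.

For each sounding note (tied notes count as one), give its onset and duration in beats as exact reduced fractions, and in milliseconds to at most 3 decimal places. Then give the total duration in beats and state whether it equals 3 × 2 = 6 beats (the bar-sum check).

1) 0.0ms=0b +631.579ms=1b
2) 631.579ms=1b +631.579ms=1b
3) 1263.158ms=2b +180.451ms=2/7b
4) 1443.609ms=16/7b +180.451ms=2/7b
5) 1624.06ms=18/7b +180.451ms=2/7b
6) 1804.511ms=20/7b +180.451ms=2/7b
7) 1984.962ms=22/7b +180.451ms=2/7b
8) 2165.414ms=24/7b +180.451ms=2/7b
9) 2345.865ms=26/7b +180.451ms=2/7b
10) 2526.316ms=4b +842.105ms=4/3b
11) 3368.421ms=16/3b +421.053ms=2/3b
Σ=6b of 6 (95bpm 2/4) — PASS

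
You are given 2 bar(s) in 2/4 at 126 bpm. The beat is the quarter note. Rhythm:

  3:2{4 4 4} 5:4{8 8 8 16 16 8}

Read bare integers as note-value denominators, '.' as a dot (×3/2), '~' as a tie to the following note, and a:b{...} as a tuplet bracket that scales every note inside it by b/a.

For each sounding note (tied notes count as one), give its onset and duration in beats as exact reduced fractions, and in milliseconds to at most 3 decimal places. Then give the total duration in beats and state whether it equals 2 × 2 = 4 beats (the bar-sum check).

1) 0.0ms=0b +317.46ms=2/3b
2) 317.46ms=2/3b +317.46ms=2/3b
3) 634.921ms=4/3b +317.46ms=2/3b
4) 952.381ms=2b +190.476ms=2/5b
5) 1142.857ms=12/5b +190.476ms=2/5b
6) 1333.333ms=14/5b +190.476ms=2/5b
7) 1523.81ms=16/5b +95.238ms=1/5b
8) 1619.048ms=17/5b +95.238ms=1/5b
9) 1714.286ms=18/5b +190.476ms=2/5b
Σ=4b of 4 (126bpm 2/4) — PASS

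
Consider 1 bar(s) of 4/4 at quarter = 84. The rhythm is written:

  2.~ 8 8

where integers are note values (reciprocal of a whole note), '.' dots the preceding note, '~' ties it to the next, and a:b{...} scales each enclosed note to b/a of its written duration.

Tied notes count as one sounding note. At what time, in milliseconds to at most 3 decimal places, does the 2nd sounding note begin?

note 2 onset = 7/2b = 2500.0ms

1. 0.0ms @ 0 + 2500.0ms (7/2)
2. 2500.0ms @ 7/2 + 357.143ms (1/2)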